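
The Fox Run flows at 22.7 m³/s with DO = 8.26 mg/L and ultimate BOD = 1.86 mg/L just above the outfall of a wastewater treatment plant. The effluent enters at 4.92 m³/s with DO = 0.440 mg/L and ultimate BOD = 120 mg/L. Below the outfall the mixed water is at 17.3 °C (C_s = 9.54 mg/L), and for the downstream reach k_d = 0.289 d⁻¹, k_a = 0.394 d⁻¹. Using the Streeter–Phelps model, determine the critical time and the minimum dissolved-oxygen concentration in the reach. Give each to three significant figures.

Mixed DO = (22.7×8.26 + 4.92×0.440)/(22.7+4.92) = 189.7/27.62 = 6.867 mg/L.
Mixed L₀ = (22.7×1.86 + 4.92×120)/(27.62) = 632.6/27.62 = 22.90 mg/L.
Initial deficit D₀ = C_s − DO₀ = 9.54 − 6.867 = 2.673 mg/L.
t_c = (1/0.1050) ln[(0.394/0.289)(1 − 2.673×0.1050/(0.289×22.90))] = 9.524 × ln(1.306) = 2.539 d.
D_c = (0.289/0.394) × 22.90 × e^(−0.289×2.539) = 0.7335 × 22.90 × 0.4801 = 8.066 mg/L.
Minimum DO = 9.54 − 8.066 = 1.474 mg/L.

t_c ≈ 2.54 d; minimum DO ≈ 1.47 mg/L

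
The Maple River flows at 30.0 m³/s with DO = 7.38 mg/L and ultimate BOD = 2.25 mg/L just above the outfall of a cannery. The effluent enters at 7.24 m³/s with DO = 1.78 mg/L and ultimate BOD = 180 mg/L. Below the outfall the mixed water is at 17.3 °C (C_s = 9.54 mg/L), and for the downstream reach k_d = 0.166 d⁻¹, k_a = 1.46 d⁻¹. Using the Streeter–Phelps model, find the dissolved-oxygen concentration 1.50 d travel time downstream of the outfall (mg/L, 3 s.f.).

Mixed DO = (30.0×7.38 + 7.24×1.78)/(30.0+7.24) = 234.3/37.24 = 6.291 mg/L.
Mixed L₀ = (30.0×2.25 + 7.24×180)/(37.24) = 1371/37.24 = 36.81 mg/L.
Initial deficit D₀ = C_s − DO₀ = 9.54 − 6.291 = 3.249 mg/L.
D(1.50) = [0.166×36.81/(1.46−0.166)](e^(−0.166×1.50) − e^(−1.46×1.50)) + 3.249 e^(−1.46×1.50)
= 4.722 × (0.7796 − 0.1119) + 3.249 × 0.1119 = 3.516 mg/L.
DO = 9.54 − 3.516 = 6.024 mg/L.

DO ≈ 6.02 mg/L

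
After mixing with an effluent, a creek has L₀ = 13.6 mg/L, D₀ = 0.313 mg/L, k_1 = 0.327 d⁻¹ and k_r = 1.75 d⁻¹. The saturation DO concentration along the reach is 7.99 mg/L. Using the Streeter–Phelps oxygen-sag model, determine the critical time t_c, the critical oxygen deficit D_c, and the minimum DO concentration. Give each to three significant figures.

With k_r/k_1 = 5.352 and 1 − D₀(k_r−k_1)/(k_1 L₀) = 0.8998,
t_c = ln(5.352 × 0.8998) / (1.75 − 0.327) = ln(4.816) / 1.423 = 1.572/1.423 = 1.105 d.
D_c = (k_1/k_r) L₀ e^(−k_1 t_c) = (0.327/1.75) × 13.6 × e^(−0.327×1.105) = 0.1869 × 13.6 × 0.6968 = 1.771 mg/L.
Minimum DO = C_s − D_c = 7.99 − 1.771 = 6.219 mg/L.

t_c ≈ 1.10 d; D_c ≈ 1.77 mg/L; min DO ≈ 6.22 mg/L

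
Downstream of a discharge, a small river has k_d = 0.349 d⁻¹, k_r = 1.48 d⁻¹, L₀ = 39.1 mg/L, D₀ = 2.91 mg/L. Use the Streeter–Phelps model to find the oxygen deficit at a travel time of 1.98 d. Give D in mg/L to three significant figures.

D ≈ 5.56 mg/L

k_d L₀/(k_r−k_d) = 0.349×39.1/(1.48−0.349) = 13.65/1.131 = 12.07 mg/L.
e^(−k_d t) = e^(−0.349×1.980) = 0.5011; e^(−k_r t) = e^(−1.48×1.980) = 0.05338.
D = 12.07 × (0.5011 − 0.05338) + 2.91 × 0.05338 = 5.402 + 0.1553 = 5.557 mg/L.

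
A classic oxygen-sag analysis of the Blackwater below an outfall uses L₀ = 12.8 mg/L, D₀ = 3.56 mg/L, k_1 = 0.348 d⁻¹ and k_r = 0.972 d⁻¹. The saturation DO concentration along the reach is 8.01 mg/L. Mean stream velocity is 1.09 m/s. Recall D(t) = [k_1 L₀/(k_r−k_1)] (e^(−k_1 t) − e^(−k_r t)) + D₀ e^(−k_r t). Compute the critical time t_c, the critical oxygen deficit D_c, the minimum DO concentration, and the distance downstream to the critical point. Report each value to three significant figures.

t_c ≈ 0.539 d; D_c ≈ 3.80 mg/L; min DO ≈ 4.21 mg/L; x_c ≈ 50.8 km

With k_r/k_1 = 2.793 and 1 − D₀(k_r−k_1)/(k_1 L₀) = 0.5013,
t_c = ln(2.793 × 0.5013) / (0.972 − 0.348) = ln(1.400) / 0.6240 = 0.3366/0.6240 = 0.5394 d.
D_c = (k_1/k_r) L₀ e^(−k_1 t_c) = (0.348/0.972) × 12.8 × e^(−0.348×0.5394) = 0.3580 × 12.8 × 0.8289 = 3.798 mg/L.
Minimum DO = C_s − D_c = 8.01 − 3.798 = 4.212 mg/L.
x_c = v t_c = 1.09 m/s × 0.5394 d × 86400 s/d = 50800 m ≈ 50.8 km.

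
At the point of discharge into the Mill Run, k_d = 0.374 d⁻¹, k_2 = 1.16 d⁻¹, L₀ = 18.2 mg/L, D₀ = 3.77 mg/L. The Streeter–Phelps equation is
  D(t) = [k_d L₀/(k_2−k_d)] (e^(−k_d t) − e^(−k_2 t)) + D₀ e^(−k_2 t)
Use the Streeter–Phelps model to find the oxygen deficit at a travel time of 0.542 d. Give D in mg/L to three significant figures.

D ≈ 4.46 mg/L

k_d L₀/(k_2−k_d) = 0.374×18.2/(1.16−0.374) = 6.807/0.7860 = 8.660 mg/L.
e^(−k_d t) = e^(−0.374×0.5420) = 0.8165; e^(−k_2 t) = e^(−1.16×0.5420) = 0.5333.
D = 8.660 × (0.8165 − 0.5333) + 3.77 × 0.5333 = 2.453 + 2.010 = 4.463 mg/L.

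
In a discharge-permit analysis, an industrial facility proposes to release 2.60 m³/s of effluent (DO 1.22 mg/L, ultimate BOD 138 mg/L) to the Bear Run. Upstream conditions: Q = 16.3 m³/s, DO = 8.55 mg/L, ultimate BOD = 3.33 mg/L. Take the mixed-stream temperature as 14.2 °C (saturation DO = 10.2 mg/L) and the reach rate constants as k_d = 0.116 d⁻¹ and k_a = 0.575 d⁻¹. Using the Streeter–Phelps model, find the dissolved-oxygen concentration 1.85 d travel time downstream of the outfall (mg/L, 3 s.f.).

Mixed DO = (16.3×8.55 + 2.60×1.22)/(16.3+2.60) = 142.5/18.90 = 7.542 mg/L.
Mixed L₀ = (16.3×3.33 + 2.60×138)/(18.90) = 413.1/18.90 = 21.86 mg/L.
Initial deficit D₀ = C_s − DO₀ = 10.2 − 7.542 = 2.658 mg/L.
D(1.85) = [0.116×21.86/(0.575−0.116)](e^(−0.116×1.85) − e^(−0.575×1.85)) + 2.658 e^(−0.575×1.85)
= 5.524 × (0.8069 − 0.3452) + 2.658 × 0.3452 = 3.468 mg/L.
DO = 10.2 − 3.468 = 6.732 mg/L.

DO ≈ 6.73 mg/L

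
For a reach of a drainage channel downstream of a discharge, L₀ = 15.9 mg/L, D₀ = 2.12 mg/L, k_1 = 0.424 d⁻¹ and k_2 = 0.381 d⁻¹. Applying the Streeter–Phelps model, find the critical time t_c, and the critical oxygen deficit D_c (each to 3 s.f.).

t_c = [1/(k_2−k_1)] ln[(k_2/k_1)(1 − D₀(k_2−k_1)/(k_1 L₀))]
= [1/(0.381−0.424)] ln[(0.381/0.424)(1 − 2.12×-0.04300/(0.424×15.9))]
= (1/-0.04300) ln[0.8986 × 1.014] = -23.26 × ln(0.9107) = -23.26 × -0.09350 = 2.174 d.
D_c = (k_1/k_2) L₀ e^(−k_1 t_c) = (0.424/0.381) × 15.9 × e^(−0.424×2.174) = 1.113 × 15.9 × 0.3977 = 7.038 mg/L.

t_c ≈ 2.17 d; D_c ≈ 7.04 mg/L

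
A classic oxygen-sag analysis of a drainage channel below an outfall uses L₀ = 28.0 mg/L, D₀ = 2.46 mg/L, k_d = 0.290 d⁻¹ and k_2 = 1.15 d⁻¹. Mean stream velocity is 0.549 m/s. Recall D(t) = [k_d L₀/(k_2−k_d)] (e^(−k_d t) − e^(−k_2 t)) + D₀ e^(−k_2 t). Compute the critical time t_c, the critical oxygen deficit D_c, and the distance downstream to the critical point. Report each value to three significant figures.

t_c ≈ 1.25 d; D_c ≈ 4.91 mg/L; x_c ≈ 59.3 km

At the critical point dD/dt = 0, so k_d L₀ e^(−k_d t) = k_2 D. Substituting D(t) from the Streeter–Phelps equation and solving for t gives
t_c = ln[(k_2/k_d)(1 − D₀(k_2−k_d)/(k_d L₀))] / (k_2−k_d).
Here k_2−k_d = 0.8600 d⁻¹ and 1 − D₀(k_2−k_d)/(k_d L₀) = 1 − 2.46×0.8600/(0.290×28.0) = 0.7395, so
t_c = ln(3.966 × 0.7395) / 0.8600 = 1.076 / 0.8600 = 1.251 d.
L(t_c) = L₀ e^(−k_d t_c) = 28.0 × 0.6957 = 19.48 mg/L, and at the critical point k_2 D_c = k_d L, so D_c = (0.290/1.15) × 19.48 = 4.913 mg/L.
x_c = v t_c = 0.549 m/s × 1.251 d × 86400 s/d = 59340 m ≈ 59.3 km.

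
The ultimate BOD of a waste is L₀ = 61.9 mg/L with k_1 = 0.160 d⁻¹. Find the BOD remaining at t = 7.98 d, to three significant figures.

L_t = L₀ e^(−k_1 t) = 61.9 × e^(−0.160×7.98) = 61.9 × 0.2789 = 17.27 mg/L.

L ≈ 17.3 mg/L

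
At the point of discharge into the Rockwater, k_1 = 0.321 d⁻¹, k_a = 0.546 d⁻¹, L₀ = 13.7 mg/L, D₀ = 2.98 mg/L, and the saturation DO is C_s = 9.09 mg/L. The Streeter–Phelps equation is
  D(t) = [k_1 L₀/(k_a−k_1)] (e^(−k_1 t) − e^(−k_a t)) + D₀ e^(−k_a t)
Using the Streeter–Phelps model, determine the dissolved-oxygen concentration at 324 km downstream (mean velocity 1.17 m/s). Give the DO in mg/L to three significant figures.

DO ≈ 4.98 mg/L

Travel time t = x/v = 324 km / (1.17 m/s) = 324000 m / 1.17 m/s = 276900 s = 3.205 d.
k_1 L₀/(k_a−k_1) = 0.321×13.7/(0.546−0.321) = 4.398/0.2250 = 19.55 mg/L.
e^(−k_1 t) = e^(−0.321×3.205) = 0.3574; e^(−k_a t) = e^(−0.546×3.205) = 0.1738.
D = 19.55 × (0.3574 − 0.1738) + 2.98 × 0.1738 = 3.589 + 0.5178 = 4.107 mg/L.
DO = C_s − D = 9.09 − 4.107 = 4.983 mg/L.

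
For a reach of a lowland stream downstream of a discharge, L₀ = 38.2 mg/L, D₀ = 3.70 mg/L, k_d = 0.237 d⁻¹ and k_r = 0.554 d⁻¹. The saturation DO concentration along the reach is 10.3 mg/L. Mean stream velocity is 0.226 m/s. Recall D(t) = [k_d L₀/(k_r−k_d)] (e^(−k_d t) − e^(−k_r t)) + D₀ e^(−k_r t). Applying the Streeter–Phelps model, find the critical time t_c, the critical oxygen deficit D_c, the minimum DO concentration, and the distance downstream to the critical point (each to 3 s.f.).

At the critical point dD/dt = 0, so k_d L₀ e^(−k_d t) = k_r D. Substituting D(t) from the Streeter–Phelps equation and solving for t gives
t_c = ln[(k_r/k_d)(1 − D₀(k_r−k_d)/(k_d L₀))] / (k_r−k_d).
Here k_r−k_d = 0.3170 d⁻¹ and 1 − D₀(k_r−k_d)/(k_d L₀) = 1 − 3.70×0.3170/(0.237×38.2) = 0.8704, so
t_c = ln(2.338 × 0.8704) / 0.3170 = 0.7104 / 0.3170 = 2.241 d.
D_c = (k_d/k_r) L₀ e^(−k_d t_c) = (0.237/0.554) × 38.2 × e^(−0.237×2.241) = 0.4278 × 38.2 × 0.5880 = 9.608 mg/L.
Minimum DO = C_s − D_c = 10.3 − 9.608 = 0.6915 mg/L.
x_c = v t_c = 0.226 m/s × 2.241 d × 86400 s/d = 43760 m ≈ 43.8 km.

t_c ≈ 2.24 d; D_c ≈ 9.61 mg/L; min DO ≈ 0.692 mg/L; x_c ≈ 43.8 km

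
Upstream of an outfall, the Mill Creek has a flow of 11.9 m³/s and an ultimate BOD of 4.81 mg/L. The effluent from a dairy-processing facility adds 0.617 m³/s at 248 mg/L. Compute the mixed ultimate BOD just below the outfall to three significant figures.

Flow-weighted mixing: C = (Q_r C_r + Q_w C_w)/(Q_r + Q_w)
= (11.9×4.81 + 0.617×248)/(11.9 + 0.617) = 210.3/12.52 = 16.80 mg/L.

16.8 mg/L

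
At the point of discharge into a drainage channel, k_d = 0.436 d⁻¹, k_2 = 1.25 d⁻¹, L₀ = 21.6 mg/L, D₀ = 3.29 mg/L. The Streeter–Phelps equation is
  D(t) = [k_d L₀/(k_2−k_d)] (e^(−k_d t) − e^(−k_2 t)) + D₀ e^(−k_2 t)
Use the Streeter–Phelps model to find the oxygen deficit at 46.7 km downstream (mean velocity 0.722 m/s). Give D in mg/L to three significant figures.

D ≈ 5.10 mg/L

Travel time t = x/v = 46.7 km / (0.722 m/s) = 46700 m / 0.722 m/s = 64680 s = 0.7486 d.
k_d L₀/(k_2−k_d) = 0.436×21.6/(1.25−0.436) = 9.418/0.8140 = 11.57 mg/L.
e^(−k_d t) = e^(−0.436×0.7486) = 0.7215; e^(−k_2 t) = e^(−1.25×0.7486) = 0.3923.
D = 11.57 × (0.7215 − 0.3923) + 3.29 × 0.3923 = 3.809 + 1.291 = 5.100 mg/L.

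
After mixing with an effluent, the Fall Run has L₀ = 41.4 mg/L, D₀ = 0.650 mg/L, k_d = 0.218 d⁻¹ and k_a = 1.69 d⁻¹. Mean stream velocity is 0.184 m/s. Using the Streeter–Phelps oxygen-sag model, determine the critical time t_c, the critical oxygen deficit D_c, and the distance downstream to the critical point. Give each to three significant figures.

t_c ≈ 1.32 d; D_c ≈ 4.01 mg/L; x_c ≈ 20.9 km

At the critical point dD/dt = 0, so k_d L₀ e^(−k_d t) = k_a D. Substituting D(t) from the Streeter–Phelps equation and solving for t gives
t_c = ln[(k_a/k_d)(1 − D₀(k_a−k_d)/(k_d L₀))] / (k_a−k_d).
Here k_a−k_d = 1.472 d⁻¹ and 1 − D₀(k_a−k_d)/(k_d L₀) = 1 − 0.650×1.472/(0.218×41.4) = 0.8940, so
t_c = ln(7.752 × 0.8940) / 1.472 = 1.936 / 1.472 = 1.315 d.
D_c = (k_d/k_a) L₀ e^(−k_d t_c) = (0.218/1.69) × 41.4 × e^(−0.218×1.315) = 0.1290 × 41.4 × 0.7507 = 4.009 mg/L.
x_c = v t_c = 0.184 m/s × 1.315 d × 86400 s/d = 20910 m ≈ 20.9 km.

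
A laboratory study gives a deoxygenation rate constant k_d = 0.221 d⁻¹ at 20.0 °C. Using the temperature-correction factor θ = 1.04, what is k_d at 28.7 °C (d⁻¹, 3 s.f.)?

k_d ≈ 0.311 d⁻¹

k_d(T₂) = k_d(T₁) · θ^(T₂−T₁) = 0.221 × 1.04^(28.7−20.0)
= 0.221 × 1.04^8.70 = 0.221 × 1.407 = 0.3109 d⁻¹.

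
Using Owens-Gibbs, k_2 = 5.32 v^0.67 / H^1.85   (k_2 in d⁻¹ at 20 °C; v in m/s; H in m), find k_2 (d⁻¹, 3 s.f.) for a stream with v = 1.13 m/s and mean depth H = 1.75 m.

k_2 ≈ 2.05 d⁻¹

k_2 = 5.32 × 1.13^0.67 / 1.75^1.85 = 5.32 × 1.085 / 2.816 = 2.050 d⁻¹.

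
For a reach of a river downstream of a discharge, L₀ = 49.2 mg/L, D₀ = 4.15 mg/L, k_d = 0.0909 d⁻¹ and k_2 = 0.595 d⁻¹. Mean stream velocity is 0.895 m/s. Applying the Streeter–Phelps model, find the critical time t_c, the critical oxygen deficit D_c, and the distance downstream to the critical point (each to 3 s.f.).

With k_2/k_d = 6.546 and 1 − D₀(k_2−k_d)/(k_d L₀) = 0.5322,
t_c = ln(6.546 × 0.5322) / (0.595 − 0.0909) = ln(3.484) / 0.5041 = 1.248/0.5041 = 2.476 d.
L(t_c) = L₀ e^(−k_d t_c) = 49.2 × 0.7985 = 39.28 mg/L, and at the critical point k_2 D_c = k_d L, so D_c = (0.0909/0.595) × 39.28 = 6.002 mg/L.
x_c = v t_c = 0.895 m/s × 2.476 d × 86400 s/d = 191500 m ≈ 191 km.

t_c ≈ 2.48 d; D_c ≈ 6.00 mg/L; x_c ≈ 191 km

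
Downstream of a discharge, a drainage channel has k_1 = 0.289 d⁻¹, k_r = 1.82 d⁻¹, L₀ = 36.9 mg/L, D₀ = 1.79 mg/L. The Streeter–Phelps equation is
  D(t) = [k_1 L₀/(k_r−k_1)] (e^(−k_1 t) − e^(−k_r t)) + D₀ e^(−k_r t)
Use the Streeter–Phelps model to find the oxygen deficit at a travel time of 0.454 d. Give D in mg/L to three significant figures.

k_1 L₀/(k_r−k_1) = 0.289×36.9/(1.82−0.289) = 10.66/1.531 = 6.965 mg/L.
e^(−k_1 t) = e^(−0.289×0.4540) = 0.8770; e^(−k_r t) = e^(−1.82×0.4540) = 0.4377.
D = 6.965 × (0.8770 − 0.4377) + 1.79 × 0.4377 = 3.060 + 0.7834 = 3.844 mg/L.

D ≈ 3.84 mg/L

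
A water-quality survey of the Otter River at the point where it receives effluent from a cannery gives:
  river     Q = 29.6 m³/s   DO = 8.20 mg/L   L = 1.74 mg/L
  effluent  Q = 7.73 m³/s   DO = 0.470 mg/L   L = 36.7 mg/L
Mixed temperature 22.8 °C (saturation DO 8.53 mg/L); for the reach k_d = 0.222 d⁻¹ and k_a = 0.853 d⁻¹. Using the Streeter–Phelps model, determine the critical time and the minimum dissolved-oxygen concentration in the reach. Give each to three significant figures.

Mixed DO = (29.6×8.20 + 7.73×0.470)/(29.6+7.73) = 246.4/37.33 = 6.599 mg/L.
Mixed L₀ = (29.6×1.74 + 7.73×36.7)/(37.33) = 335.2/37.33 = 8.979 mg/L.
Initial deficit D₀ = C_s − DO₀ = 8.53 − 6.599 = 1.931 mg/L.
t_c = (1/0.6310) ln[(0.853/0.222)(1 − 1.931×0.6310/(0.222×8.979))] = 1.585 × ln(1.494) = 0.6363 d.
D_c = (0.222/0.853) × 8.979 × e^(−0.222×0.6363) = 0.2603 × 8.979 × 0.8683 = 2.029 mg/L.
Minimum DO = 8.53 − 2.029 = 6.501 mg/L.

t_c ≈ 0.636 d; minimum DO ≈ 6.50 mg/L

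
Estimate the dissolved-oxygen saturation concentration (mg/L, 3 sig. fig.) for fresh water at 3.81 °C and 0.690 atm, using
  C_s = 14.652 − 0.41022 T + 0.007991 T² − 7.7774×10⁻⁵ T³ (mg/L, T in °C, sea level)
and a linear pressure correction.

At sea level: C_s = 14.652 − 0.41022×3.81 + 0.007991×3.81² − 7.7774×10⁻⁵×3.81³ = 13.20 mg/L.
Pressure correction: C_s' = 13.20 × 0.690 = 9.109 mg/L.

C_s ≈ 9.11 mg/L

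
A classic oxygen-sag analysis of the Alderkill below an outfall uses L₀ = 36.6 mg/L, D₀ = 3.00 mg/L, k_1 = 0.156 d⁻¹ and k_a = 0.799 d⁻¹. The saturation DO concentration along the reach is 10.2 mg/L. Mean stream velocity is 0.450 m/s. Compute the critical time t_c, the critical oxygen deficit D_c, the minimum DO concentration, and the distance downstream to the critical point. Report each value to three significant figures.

t_c ≈ 1.90 d; D_c ≈ 5.31 mg/L; min DO ≈ 4.89 mg/L; x_c ≈ 73.8 km

At the critical point dD/dt = 0, so k_1 L₀ e^(−k_1 t) = k_a D. Substituting D(t) from the Streeter–Phelps equation and solving for t gives
t_c = ln[(k_a/k_1)(1 − D₀(k_a−k_1)/(k_1 L₀))] / (k_a−k_1).
Here k_a−k_1 = 0.6430 d⁻¹ and 1 − D₀(k_a−k_1)/(k_1 L₀) = 1 − 3.00×0.6430/(0.156×36.6) = 0.6621, so
t_c = ln(5.122 × 0.6621) / 0.6430 = 1.221 / 0.6430 = 1.899 d.
L(t_c) = L₀ e^(−k_1 t_c) = 36.6 × 0.7436 = 27.21 mg/L, and at the critical point k_a D_c = k_1 L, so D_c = (0.156/0.799) × 27.21 = 5.314 mg/L.
Minimum DO = C_s − D_c = 10.2 − 5.314 = 4.886 mg/L.
x_c = v t_c = 0.450 m/s × 1.899 d × 86400 s/d = 73840 m ≈ 73.8 km.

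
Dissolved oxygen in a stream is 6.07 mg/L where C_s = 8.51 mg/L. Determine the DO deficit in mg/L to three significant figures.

D = C_s − C = 8.51 − 6.07 = 2.44 mg/L.

D ≈ 2.44 mg/L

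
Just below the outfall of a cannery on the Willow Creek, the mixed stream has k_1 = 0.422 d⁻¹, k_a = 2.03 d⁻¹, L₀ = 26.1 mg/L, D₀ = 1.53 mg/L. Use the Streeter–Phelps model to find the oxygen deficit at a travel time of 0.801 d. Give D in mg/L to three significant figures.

D ≈ 3.84 mg/L

k_1 L₀/(k_a−k_1) = 0.422×26.1/(2.03−0.422) = 11.01/1.608 = 6.850 mg/L.
e^(−k_1 t) = e^(−0.422×0.8010) = 0.7132; e^(−k_a t) = e^(−2.03×0.8010) = 0.1967.
D = 6.850 × (0.7132 − 0.1967) + 1.53 × 0.1967 = 3.538 + 0.3010 = 3.839 mg/L.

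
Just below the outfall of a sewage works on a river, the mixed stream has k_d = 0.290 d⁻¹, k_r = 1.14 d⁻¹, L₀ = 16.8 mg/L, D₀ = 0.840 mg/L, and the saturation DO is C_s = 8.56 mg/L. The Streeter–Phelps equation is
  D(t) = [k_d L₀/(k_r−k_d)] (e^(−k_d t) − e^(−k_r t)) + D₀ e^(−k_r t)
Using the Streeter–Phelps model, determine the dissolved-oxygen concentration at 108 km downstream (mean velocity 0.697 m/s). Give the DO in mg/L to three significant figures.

Travel time t = x/v = 108 km / (0.697 m/s) = 108000 m / 0.697 m/s = 154900 s = 1.793 d.
k_d L₀/(k_r−k_d) = 0.290×16.8/(1.14−0.290) = 4.872/0.8500 = 5.732 mg/L.
e^(−k_d t) = e^(−0.290×1.793) = 0.5945; e^(−k_r t) = e^(−1.14×1.793) = 0.1294.
D = 5.732 × (0.5945 − 0.1294) + 0.840 × 0.1294 = 2.665 + 0.1087 = 2.774 mg/L.
DO = C_s − D = 8.56 − 2.774 = 5.786 mg/L.

DO ≈ 5.79 mg/L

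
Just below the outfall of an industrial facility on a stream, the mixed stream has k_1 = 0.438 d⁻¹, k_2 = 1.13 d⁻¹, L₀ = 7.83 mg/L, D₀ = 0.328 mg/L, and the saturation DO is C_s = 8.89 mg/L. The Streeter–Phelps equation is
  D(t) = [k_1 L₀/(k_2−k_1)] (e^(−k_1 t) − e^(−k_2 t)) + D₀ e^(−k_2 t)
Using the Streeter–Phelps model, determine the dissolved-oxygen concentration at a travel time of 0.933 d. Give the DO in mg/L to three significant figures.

DO ≈ 7.21 mg/L

k_1 L₀/(k_2−k_1) = 0.438×7.83/(1.13−0.438) = 3.430/0.6920 = 4.956 mg/L.
e^(−k_1 t) = e^(−0.438×0.9330) = 0.6645; e^(−k_2 t) = e^(−1.13×0.9330) = 0.3484.
D = 4.956 × (0.6645 − 0.3484) + 0.328 × 0.3484 = 1.567 + 0.1143 = 1.681 mg/L.
DO = C_s − D = 8.89 − 1.681 = 7.209 mg/L.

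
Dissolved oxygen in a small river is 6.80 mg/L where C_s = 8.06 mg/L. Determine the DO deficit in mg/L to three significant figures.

D ≈ 1.26 mg/L

D = C_s − C = 8.06 − 6.80 = 1.26 mg/L.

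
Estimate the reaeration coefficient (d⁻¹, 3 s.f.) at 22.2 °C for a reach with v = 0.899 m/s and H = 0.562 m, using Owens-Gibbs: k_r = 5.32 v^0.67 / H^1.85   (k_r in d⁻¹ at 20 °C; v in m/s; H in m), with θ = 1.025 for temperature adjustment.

k_r(20) = 5.32 × 0.899^0.67 / 0.562^1.85 = 5.32 × 0.9311 / 0.3444 = 14.39 d⁻¹.
k_r(22.2) = 14.39 × 1.025^(22.2−20) = 14.39 × 1.056 = 15.19 d⁻¹.

k_r ≈ 15.2 d⁻¹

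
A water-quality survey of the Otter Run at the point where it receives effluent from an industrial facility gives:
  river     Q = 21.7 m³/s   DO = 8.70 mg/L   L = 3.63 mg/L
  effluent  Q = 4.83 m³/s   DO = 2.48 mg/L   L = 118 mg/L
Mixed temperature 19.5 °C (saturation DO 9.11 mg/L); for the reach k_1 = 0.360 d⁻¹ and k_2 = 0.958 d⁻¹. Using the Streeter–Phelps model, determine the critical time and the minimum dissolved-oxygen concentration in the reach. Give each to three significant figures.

Mixed DO = (21.7×8.70 + 4.83×2.48)/(21.7+4.83) = 200.8/26.53 = 7.568 mg/L.
Mixed L₀ = (21.7×3.63 + 4.83×118)/(26.53) = 648.7/26.53 = 24.45 mg/L.
Initial deficit D₀ = C_s − DO₀ = 9.11 − 7.568 = 1.542 mg/L.
t_c = (1/0.5980) ln[(0.958/0.360)(1 − 1.542×0.5980/(0.360×24.45))] = 1.672 × ln(2.382) = 1.452 d.
D_c = (0.360/0.958) × 24.45 × e^(−0.360×1.452) = 0.3758 × 24.45 × 0.5930 = 5.449 mg/L.
Minimum DO = 9.11 − 5.449 = 3.661 mg/L.

t_c ≈ 1.45 d; minimum DO ≈ 3.66 mg/L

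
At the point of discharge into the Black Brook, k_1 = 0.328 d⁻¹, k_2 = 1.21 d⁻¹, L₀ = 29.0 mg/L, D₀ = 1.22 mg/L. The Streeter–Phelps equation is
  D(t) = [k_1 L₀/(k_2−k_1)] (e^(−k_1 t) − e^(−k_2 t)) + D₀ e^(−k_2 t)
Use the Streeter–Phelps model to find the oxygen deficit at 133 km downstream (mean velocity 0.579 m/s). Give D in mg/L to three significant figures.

Travel time t = x/v = 133 km / (0.579 m/s) = 133000 m / 0.579 m/s = 229700 s = 2.659 d.
k_1 L₀/(k_2−k_1) = 0.328×29.0/(1.21−0.328) = 9.512/0.8820 = 10.78 mg/L.
e^(−k_1 t) = e^(−0.328×2.659) = 0.4181; e^(−k_2 t) = e^(−1.21×2.659) = 0.04008.
D = 10.78 × (0.4181 − 0.04008) + 1.22 × 0.04008 = 4.077 + 0.04889 = 4.126 mg/L.

D ≈ 4.13 mg/L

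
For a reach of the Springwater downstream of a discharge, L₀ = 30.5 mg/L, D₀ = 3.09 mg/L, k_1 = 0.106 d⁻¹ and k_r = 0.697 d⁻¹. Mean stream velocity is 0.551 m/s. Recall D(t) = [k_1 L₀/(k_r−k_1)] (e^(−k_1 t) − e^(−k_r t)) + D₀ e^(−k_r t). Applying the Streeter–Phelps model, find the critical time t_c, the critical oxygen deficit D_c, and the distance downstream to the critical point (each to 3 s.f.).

t_c ≈ 1.78 d; D_c ≈ 3.84 mg/L; x_c ≈ 84.7 km

With k_r/k_1 = 6.575 and 1 − D₀(k_r−k_1)/(k_1 L₀) = 0.4351,
t_c = ln(6.575 × 0.4351) / (0.697 − 0.106) = ln(2.861) / 0.5910 = 1.051/0.5910 = 1.779 d.
L(t_c) = L₀ e^(−k_1 t_c) = 30.5 × 0.8282 = 25.26 mg/L, and at the critical point k_r D_c = k_1 L, so D_c = (0.106/0.697) × 25.26 = 3.841 mg/L.
x_c = v t_c = 0.551 m/s × 1.779 d × 86400 s/d = 84680 m ≈ 84.7 km.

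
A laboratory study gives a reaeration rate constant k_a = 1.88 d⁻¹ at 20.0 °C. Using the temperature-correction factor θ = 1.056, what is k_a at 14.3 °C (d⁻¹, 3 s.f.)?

k_a(T₂) = k_a(T₁) · θ^(T₂−T₁) = 1.88 × 1.056^(14.3−20.0)
= 1.88 × 1.056^-5.70 = 1.88 × 0.7330 = 1.378 d⁻¹.

k_a ≈ 1.38 d⁻¹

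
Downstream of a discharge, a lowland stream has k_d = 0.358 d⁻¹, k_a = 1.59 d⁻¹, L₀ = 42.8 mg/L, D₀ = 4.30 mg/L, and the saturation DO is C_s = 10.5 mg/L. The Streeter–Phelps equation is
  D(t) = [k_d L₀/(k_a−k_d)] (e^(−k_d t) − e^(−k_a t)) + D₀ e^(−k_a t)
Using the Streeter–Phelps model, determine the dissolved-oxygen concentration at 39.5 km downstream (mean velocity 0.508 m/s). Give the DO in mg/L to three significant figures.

DO ≈ 3.43 mg/L

Travel time t = x/v = 39.5 km / (0.508 m/s) = 39500 m / 0.508 m/s = 77760 s = 0.9000 d.
k_d L₀/(k_a−k_d) = 0.358×42.8/(1.59−0.358) = 15.32/1.232 = 12.44 mg/L.
e^(−k_d t) = e^(−0.358×0.9000) = 0.7246; e^(−k_a t) = e^(−1.59×0.9000) = 0.2391.
D = 12.44 × (0.7246 − 0.2391) + 4.30 × 0.2391 = 6.038 + 1.028 = 7.066 mg/L.
DO = C_s − D = 10.5 − 7.066 = 3.434 mg/L.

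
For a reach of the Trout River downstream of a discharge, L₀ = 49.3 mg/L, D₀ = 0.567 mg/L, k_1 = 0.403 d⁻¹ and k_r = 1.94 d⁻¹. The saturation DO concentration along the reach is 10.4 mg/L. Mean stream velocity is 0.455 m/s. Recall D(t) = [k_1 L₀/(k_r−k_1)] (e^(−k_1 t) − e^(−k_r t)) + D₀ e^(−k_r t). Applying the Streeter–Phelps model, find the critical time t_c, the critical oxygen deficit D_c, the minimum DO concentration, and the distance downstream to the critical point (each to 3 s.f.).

t_c ≈ 0.993 d; D_c ≈ 6.86 mg/L; min DO ≈ 3.54 mg/L; x_c ≈ 39.0 km

With k_r/k_1 = 4.814 and 1 − D₀(k_r−k_1)/(k_1 L₀) = 0.9561,
t_c = ln(4.814 × 0.9561) / (1.94 − 0.403) = ln(4.603) / 1.537 = 1.527/1.537 = 0.9933 d.
L(t_c) = L₀ e^(−k_1 t_c) = 49.3 × 0.6701 = 33.04 mg/L, and at the critical point k_r D_c = k_1 L, so D_c = (0.403/1.94) × 33.04 = 6.863 mg/L.
Minimum DO = C_s − D_c = 10.4 − 6.863 = 3.537 mg/L.
x_c = v t_c = 0.455 m/s × 0.9933 d × 86400 s/d = 39050 m ≈ 39.0 km.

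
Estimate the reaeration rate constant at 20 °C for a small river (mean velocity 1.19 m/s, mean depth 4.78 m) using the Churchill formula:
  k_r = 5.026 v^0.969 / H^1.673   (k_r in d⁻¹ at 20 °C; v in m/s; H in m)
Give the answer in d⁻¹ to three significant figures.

k_r ≈ 0.434 d⁻¹

k_r = 5.026 × 1.19^0.969 / 4.78^1.673 = 5.026 × 1.184 / 13.70 = 0.4343 d⁻¹.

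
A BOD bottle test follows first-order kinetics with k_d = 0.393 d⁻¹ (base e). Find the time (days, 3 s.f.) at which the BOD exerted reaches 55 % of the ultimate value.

t ≈ 2.03 d

y/L₀ = 1 − e^(−k_d t) = 0.55 ⇒ e^(−k_d t) = 0.450
t = −ln(0.450) / 0.393 = 0.7985 / 0.393 = 2.032 d.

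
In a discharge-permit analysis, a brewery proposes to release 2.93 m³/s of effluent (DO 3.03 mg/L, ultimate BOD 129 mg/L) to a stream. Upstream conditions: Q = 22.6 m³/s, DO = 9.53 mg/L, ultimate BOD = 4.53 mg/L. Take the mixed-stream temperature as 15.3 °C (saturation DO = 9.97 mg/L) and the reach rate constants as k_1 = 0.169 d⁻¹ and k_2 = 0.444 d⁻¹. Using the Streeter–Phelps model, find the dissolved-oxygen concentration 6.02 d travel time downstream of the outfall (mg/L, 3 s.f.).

DO ≈ 6.51 mg/L

Mixed DO = (22.6×9.53 + 2.93×3.03)/(22.6+2.93) = 224.3/25.53 = 8.784 mg/L.
Mixed L₀ = (22.6×4.53 + 2.93×129)/(25.53) = 480.3/25.53 = 18.82 mg/L.
Initial deficit D₀ = C_s − DO₀ = 9.97 − 8.784 = 1.186 mg/L.
D(6.02) = [0.169×18.82/(0.444−0.169)](e^(−0.169×6.02) − e^(−0.444×6.02)) + 1.186 e^(−0.444×6.02)
= 11.56 × (0.3615 − 0.06905) + 1.186 × 0.06905 = 3.464 mg/L.
DO = 9.97 − 3.464 = 6.506 mg/L.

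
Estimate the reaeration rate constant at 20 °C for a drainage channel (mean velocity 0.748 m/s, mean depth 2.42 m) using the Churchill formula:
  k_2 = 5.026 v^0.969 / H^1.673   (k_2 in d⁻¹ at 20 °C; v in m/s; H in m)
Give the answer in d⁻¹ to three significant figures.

k_2 = 5.026 × 0.748^0.969 / 2.42^1.673 = 5.026 × 0.7548 / 4.387 = 0.8648 d⁻¹.

k_2 ≈ 0.865 d⁻¹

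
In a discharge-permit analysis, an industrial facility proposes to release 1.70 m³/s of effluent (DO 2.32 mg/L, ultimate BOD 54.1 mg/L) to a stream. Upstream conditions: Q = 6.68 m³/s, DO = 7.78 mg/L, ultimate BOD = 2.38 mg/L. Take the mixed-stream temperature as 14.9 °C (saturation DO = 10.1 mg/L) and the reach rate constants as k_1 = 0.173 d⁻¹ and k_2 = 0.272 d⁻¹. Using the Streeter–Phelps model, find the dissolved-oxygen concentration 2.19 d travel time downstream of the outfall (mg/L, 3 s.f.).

DO ≈ 5.21 mg/L

Mixed DO = (6.68×7.78 + 1.70×2.32)/(6.68+1.70) = 55.91/8.380 = 6.672 mg/L.
Mixed L₀ = (6.68×2.38 + 1.70×54.1)/(8.380) = 107.9/8.380 = 12.87 mg/L.
Initial deficit D₀ = C_s − DO₀ = 10.1 − 6.672 = 3.428 mg/L.
D(2.19) = [0.173×12.87/(0.272−0.173)](e^(−0.173×2.19) − e^(−0.272×2.19)) + 3.428 e^(−0.272×2.19)
= 22.49 × (0.6846 − 0.5512) + 3.428 × 0.5512 = 4.891 mg/L.
DO = 10.1 − 4.891 = 5.209 mg/L.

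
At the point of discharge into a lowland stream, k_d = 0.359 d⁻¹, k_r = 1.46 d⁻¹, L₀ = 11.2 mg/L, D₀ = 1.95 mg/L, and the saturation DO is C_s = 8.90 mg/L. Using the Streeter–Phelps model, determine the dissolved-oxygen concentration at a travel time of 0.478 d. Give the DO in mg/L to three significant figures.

DO ≈ 6.67 mg/L

k_d L₀/(k_r−k_d) = 0.359×11.2/(1.46−0.359) = 4.021/1.101 = 3.652 mg/L.
e^(−k_d t) = e^(−0.359×0.4780) = 0.8423; e^(−k_r t) = e^(−1.46×0.4780) = 0.4976.
D = 3.652 × (0.8423 − 0.4976) + 1.95 × 0.4976 = 1.259 + 0.9704 = 2.229 mg/L.
DO = C_s − D = 8.90 − 2.229 = 6.671 mg/L.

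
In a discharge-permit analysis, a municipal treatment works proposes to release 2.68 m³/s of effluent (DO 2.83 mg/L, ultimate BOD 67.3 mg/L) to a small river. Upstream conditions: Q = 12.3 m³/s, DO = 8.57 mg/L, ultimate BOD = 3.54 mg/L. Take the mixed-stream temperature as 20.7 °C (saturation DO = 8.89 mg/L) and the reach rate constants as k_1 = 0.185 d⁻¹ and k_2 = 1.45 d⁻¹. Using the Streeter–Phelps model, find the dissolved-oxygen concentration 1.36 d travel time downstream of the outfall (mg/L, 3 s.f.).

DO ≈ 7.31 mg/L

Mixed DO = (12.3×8.57 + 2.68×2.83)/(12.3+2.68) = 113.0/14.98 = 7.543 mg/L.
Mixed L₀ = (12.3×3.54 + 2.68×67.3)/(14.98) = 223.9/14.98 = 14.95 mg/L.
Initial deficit D₀ = C_s − DO₀ = 8.89 − 7.543 = 1.347 mg/L.
D(1.36) = [0.185×14.95/(1.45−0.185)](e^(−0.185×1.36) − e^(−1.45×1.36)) + 1.347 e^(−1.45×1.36)
= 2.186 × (0.7776 − 0.1392) + 1.347 × 0.1392 = 1.583 mg/L.
DO = 8.89 − 1.583 = 7.307 mg/L.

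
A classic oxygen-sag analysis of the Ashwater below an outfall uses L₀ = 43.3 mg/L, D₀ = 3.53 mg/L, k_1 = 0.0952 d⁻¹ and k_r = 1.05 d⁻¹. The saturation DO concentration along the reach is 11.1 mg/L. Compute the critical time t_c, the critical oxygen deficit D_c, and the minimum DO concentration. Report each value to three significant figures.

t_c = [1/(k_r−k_1)] ln[(k_r/k_1)(1 − D₀(k_r−k_1)/(k_1 L₀))]
= [1/(1.05−0.0952)] ln[(1.05/0.0952)(1 − 3.53×0.9548/(0.0952×43.3))]
= (1/0.9548) ln[11.03 × 0.1824] = 1.047 × ln(2.011) = 1.047 × 0.6988 = 0.7319 d.
L(t_c) = L₀ e^(−k_1 t_c) = 43.3 × 0.9327 = 40.39 mg/L, and at the critical point k_r D_c = k_1 L, so D_c = (0.0952/1.05) × 40.39 = 3.662 mg/L.
Minimum DO = C_s − D_c = 11.1 − 3.662 = 7.438 mg/L.

t_c ≈ 0.732 d; D_c ≈ 3.66 mg/L; min DO ≈ 7.44 mg/L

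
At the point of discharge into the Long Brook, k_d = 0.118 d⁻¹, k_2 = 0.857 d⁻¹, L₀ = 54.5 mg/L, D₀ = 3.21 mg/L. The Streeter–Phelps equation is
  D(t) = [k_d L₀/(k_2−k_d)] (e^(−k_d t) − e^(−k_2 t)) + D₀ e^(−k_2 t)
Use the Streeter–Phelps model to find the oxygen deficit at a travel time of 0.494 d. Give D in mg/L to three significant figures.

k_d L₀/(k_2−k_d) = 0.118×54.5/(0.857−0.118) = 6.431/0.7390 = 8.702 mg/L.
e^(−k_d t) = e^(−0.118×0.4940) = 0.9434; e^(−k_2 t) = e^(−0.857×0.4940) = 0.6548.
D = 8.702 × (0.9434 − 0.6548) + 3.21 × 0.6548 = 2.511 + 2.102 = 4.613 mg/L.

D ≈ 4.61 mg/L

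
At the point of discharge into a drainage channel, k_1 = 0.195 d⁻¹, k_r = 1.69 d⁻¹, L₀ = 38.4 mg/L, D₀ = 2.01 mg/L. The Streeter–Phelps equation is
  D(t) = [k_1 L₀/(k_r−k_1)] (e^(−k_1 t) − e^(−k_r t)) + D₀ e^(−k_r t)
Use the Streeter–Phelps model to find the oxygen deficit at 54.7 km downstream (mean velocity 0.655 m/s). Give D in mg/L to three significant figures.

Travel time t = x/v = 54.7 km / (0.655 m/s) = 54700 m / 0.655 m/s = 83510 s = 0.9666 d.
k_1 L₀/(k_r−k_1) = 0.195×38.4/(1.69−0.195) = 7.488/1.495 = 5.009 mg/L.
e^(−k_1 t) = e^(−0.195×0.9666) = 0.8282; e^(−k_r t) = e^(−1.69×0.9666) = 0.1952.
D = 5.009 × (0.8282 − 0.1952) + 2.01 × 0.1952 = 3.170 + 0.3924 = 3.563 mg/L.

D ≈ 3.56 mg/L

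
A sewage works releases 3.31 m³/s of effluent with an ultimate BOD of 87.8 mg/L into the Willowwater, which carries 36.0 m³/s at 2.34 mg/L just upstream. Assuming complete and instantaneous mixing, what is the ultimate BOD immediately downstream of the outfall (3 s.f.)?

Flow-weighted mixing: C = (Q_r C_r + Q_w C_w)/(Q_r + Q_w)
= (36.0×2.34 + 3.31×87.8)/(36.0 + 3.31) = 374.9/39.31 = 9.536 mg/L.

9.54 mg/L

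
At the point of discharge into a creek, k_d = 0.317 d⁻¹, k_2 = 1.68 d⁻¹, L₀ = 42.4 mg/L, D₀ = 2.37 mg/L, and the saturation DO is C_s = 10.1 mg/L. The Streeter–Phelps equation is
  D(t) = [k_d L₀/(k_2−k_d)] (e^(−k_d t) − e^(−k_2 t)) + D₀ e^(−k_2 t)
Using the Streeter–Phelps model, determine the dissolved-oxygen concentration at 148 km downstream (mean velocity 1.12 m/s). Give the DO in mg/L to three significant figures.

DO ≈ 4.60 mg/L

Travel time t = x/v = 148 km / (1.12 m/s) = 148000 m / 1.12 m/s = 132100 s = 1.529 d.
k_d L₀/(k_2−k_d) = 0.317×42.4/(1.68−0.317) = 13.44/1.363 = 9.861 mg/L.
e^(−k_d t) = e^(−0.317×1.529) = 0.6158; e^(−k_2 t) = e^(−1.68×1.529) = 0.07658.
D = 9.861 × (0.6158 − 0.07658) + 2.37 × 0.07658 = 5.317 + 0.1815 = 5.499 mg/L.
DO = C_s − D = 10.1 − 5.499 = 4.601 mg/L.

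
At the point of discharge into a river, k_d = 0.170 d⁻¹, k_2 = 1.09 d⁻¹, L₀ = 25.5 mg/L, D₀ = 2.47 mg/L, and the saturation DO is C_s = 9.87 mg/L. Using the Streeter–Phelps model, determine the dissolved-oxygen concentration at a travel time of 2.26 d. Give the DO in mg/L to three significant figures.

DO ≈ 6.85 mg/L

k_d L₀/(k_2−k_d) = 0.170×25.5/(1.09−0.170) = 4.335/0.9200 = 4.712 mg/L.
e^(−k_d t) = e^(−0.170×2.260) = 0.6810; e^(−k_2 t) = e^(−1.09×2.260) = 0.08514.
D = 4.712 × (0.6810 − 0.08514) + 2.47 × 0.08514 = 2.808 + 0.2103 = 3.018 mg/L.
DO = C_s − D = 9.87 − 3.018 = 6.852 mg/L.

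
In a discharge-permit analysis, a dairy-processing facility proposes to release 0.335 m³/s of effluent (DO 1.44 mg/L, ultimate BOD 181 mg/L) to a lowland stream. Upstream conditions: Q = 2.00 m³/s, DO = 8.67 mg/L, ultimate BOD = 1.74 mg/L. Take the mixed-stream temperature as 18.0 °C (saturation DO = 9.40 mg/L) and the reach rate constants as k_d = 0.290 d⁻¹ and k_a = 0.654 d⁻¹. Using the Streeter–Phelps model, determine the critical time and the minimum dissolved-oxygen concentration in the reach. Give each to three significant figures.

Mixed DO = (2.00×8.67 + 0.335×1.44)/(2.00+0.335) = 17.82/2.335 = 7.633 mg/L.
Mixed L₀ = (2.00×1.74 + 0.335×181)/(2.335) = 64.12/2.335 = 27.46 mg/L.
Initial deficit D₀ = C_s − DO₀ = 9.40 − 7.633 = 1.767 mg/L.
t_c = (1/0.3640) ln[(0.654/0.290)(1 − 1.767×0.3640/(0.290×27.46))] = 2.747 × ln(2.073) = 2.003 d.
D_c = (0.290/0.654) × 27.46 × e^(−0.290×2.003) = 0.4434 × 27.46 × 0.5595 = 6.812 mg/L.
Minimum DO = 9.40 − 6.812 = 2.588 mg/L.

t_c ≈ 2.00 d; minimum DO ≈ 2.59 mg/L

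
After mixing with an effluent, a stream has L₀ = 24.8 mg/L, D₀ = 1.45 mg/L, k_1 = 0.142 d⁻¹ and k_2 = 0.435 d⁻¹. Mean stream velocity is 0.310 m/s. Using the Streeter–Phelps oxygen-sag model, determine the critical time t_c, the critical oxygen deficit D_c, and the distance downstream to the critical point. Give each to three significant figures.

t_c ≈ 3.38 d; D_c ≈ 5.01 mg/L; x_c ≈ 90.6 km

t_c = [1/(k_2−k_1)] ln[(k_2/k_1)(1 − D₀(k_2−k_1)/(k_1 L₀))]
= [1/(0.435−0.142)] ln[(0.435/0.142)(1 − 1.45×0.2930/(0.142×24.8))]
= (1/0.2930) ln[3.063 × 0.8794] = 3.413 × ln(2.694) = 3.413 × 0.9910 = 3.382 d.
L(t_c) = L₀ e^(−k_1 t_c) = 24.8 × 0.6186 = 15.34 mg/L, and at the critical point k_2 D_c = k_1 L, so D_c = (0.142/0.435) × 15.34 = 5.008 mg/L.
x_c = v t_c = 0.310 m/s × 3.382 d × 86400 s/d = 90590 m ≈ 90.6 km.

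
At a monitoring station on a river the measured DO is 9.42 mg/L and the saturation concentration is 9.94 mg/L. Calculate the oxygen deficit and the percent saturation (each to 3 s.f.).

D = C_s − C = 9.94 − 9.42 = 0.520 mg/L.
% saturation = 9.42/9.94 × 100 = 94.8 %.

D ≈ 0.520 mg/L; 94.8 % saturation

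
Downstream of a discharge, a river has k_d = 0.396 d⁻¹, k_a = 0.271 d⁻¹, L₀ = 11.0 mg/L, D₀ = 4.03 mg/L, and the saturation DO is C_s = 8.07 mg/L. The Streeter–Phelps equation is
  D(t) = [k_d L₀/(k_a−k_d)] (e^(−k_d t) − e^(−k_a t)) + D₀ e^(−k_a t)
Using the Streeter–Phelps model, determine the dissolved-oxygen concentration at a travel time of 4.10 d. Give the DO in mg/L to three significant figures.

k_d L₀/(k_a−k_d) = 0.396×11.0/(0.271−0.396) = 4.356/-0.1250 = -34.85 mg/L.
e^(−k_d t) = e^(−0.396×4.100) = 0.1972; e^(−k_a t) = e^(−0.271×4.100) = 0.3292.
D = -34.85 × (0.1972 − 0.3292) + 4.03 × 0.3292 = 4.600 + 1.327 = 5.927 mg/L.
DO = C_s − D = 8.07 − 5.927 = 2.143 mg/L.

DO ≈ 2.14 mg/L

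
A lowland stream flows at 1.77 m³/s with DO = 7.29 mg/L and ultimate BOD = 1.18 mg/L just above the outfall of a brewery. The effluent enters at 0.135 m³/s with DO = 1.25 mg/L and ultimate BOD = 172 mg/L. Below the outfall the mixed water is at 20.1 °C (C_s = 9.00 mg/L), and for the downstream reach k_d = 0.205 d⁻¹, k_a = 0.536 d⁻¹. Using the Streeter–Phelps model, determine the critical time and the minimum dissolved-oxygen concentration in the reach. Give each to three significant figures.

t_c ≈ 1.99 d; minimum DO ≈ 5.62 mg/L

Mixed DO = (1.77×7.29 + 0.135×1.25)/(1.77+0.135) = 13.07/1.905 = 6.862 mg/L.
Mixed L₀ = (1.77×1.18 + 0.135×172)/(1.905) = 25.31/1.905 = 13.29 mg/L.
Initial deficit D₀ = C_s − DO₀ = 9.00 − 6.862 = 2.138 mg/L.
t_c = (1/0.3310) ln[(0.536/0.205)(1 − 2.138×0.3310/(0.205×13.29))] = 3.021 × ln(1.935) = 1.995 d.
D_c = (0.205/0.536) × 13.29 × e^(−0.205×1.995) = 0.3825 × 13.29 × 0.6644 = 3.376 mg/L.
Minimum DO = 9.00 − 3.376 = 5.624 mg/L.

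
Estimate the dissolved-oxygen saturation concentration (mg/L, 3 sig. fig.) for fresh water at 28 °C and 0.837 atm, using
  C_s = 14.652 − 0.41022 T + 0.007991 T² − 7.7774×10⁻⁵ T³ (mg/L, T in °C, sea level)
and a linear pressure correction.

C_s ≈ 6.46 mg/L

At sea level: C_s = 14.652 − 0.41022×28 + 0.007991×28² − 7.7774×10⁻⁵×28³ = 7.723 mg/L.
Pressure correction: C_s' = 7.723 × 0.837 = 6.465 mg/L.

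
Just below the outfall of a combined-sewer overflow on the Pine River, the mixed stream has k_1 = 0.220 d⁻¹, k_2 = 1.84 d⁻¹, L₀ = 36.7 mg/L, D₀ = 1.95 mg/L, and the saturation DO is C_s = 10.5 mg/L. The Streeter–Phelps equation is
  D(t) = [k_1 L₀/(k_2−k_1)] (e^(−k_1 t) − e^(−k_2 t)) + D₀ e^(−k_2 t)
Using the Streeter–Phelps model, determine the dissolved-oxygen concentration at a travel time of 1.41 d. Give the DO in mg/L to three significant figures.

k_1 L₀/(k_2−k_1) = 0.220×36.7/(1.84−0.220) = 8.074/1.620 = 4.984 mg/L.
e^(−k_1 t) = e^(−0.220×1.410) = 0.7333; e^(−k_2 t) = e^(−1.84×1.410) = 0.07469.
D = 4.984 × (0.7333 − 0.07469) + 1.95 × 0.07469 = 3.282 + 0.1456 = 3.428 mg/L.
DO = C_s − D = 10.5 − 3.428 = 7.072 mg/L.

DO ≈ 7.07 mg/L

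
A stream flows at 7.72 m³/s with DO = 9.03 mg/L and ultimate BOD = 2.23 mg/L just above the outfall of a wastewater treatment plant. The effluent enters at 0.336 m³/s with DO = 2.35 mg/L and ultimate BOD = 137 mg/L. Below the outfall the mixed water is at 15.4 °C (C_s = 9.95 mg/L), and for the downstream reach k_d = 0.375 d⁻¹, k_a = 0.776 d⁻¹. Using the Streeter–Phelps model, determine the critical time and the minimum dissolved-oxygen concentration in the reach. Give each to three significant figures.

t_c ≈ 1.37 d; minimum DO ≈ 7.68 mg/L

Mixed DO = (7.72×9.03 + 0.336×2.35)/(7.72+0.336) = 70.50/8.056 = 8.751 mg/L.
Mixed L₀ = (7.72×2.23 + 0.336×137)/(8.056) = 63.25/8.056 = 7.851 mg/L.
Initial deficit D₀ = C_s − DO₀ = 9.95 − 8.751 = 1.199 mg/L.
t_c = (1/0.4010) ln[(0.776/0.375)(1 − 1.199×0.4010/(0.375×7.851))] = 2.494 × ln(1.732) = 1.369 d.
D_c = (0.375/0.776) × 7.851 × e^(−0.375×1.369) = 0.4832 × 7.851 × 0.5985 = 2.271 mg/L.
Minimum DO = 9.95 − 2.271 = 7.679 mg/L.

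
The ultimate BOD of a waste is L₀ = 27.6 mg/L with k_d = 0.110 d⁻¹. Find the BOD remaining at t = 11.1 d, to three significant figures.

L ≈ 8.14 mg/L

L_t = L₀ e^(−k_d t) = 27.6 × e^(−0.110×11.1) = 27.6 × 0.2949 = 8.140 mg/L.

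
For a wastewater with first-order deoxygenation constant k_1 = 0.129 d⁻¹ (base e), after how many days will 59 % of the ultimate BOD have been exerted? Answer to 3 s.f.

y/L₀ = 1 − e^(−k_1 t) = 0.59 ⇒ e^(−k_1 t) = 0.410
t = −ln(0.410) / 0.129 = 0.8916 / 0.129 = 6.912 d.

t ≈ 6.91 d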